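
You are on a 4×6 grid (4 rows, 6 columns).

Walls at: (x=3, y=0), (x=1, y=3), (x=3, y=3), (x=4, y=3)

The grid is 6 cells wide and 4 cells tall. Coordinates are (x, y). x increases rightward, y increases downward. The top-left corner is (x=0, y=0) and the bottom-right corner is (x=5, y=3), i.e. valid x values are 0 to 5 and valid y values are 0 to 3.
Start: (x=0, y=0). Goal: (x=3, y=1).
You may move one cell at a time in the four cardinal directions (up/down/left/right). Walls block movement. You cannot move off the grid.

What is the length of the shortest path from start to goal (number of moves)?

BFS from (x=0, y=0) until reaching (x=3, y=1):
  Distance 0: (x=0, y=0)
  Distance 1: (x=1, y=0), (x=0, y=1)
  Distance 2: (x=2, y=0), (x=1, y=1), (x=0, y=2)
  Distance 3: (x=2, y=1), (x=1, y=2), (x=0, y=3)
  Distance 4: (x=3, y=1), (x=2, y=2)  <- goal reached here
One shortest path (4 moves): (x=0, y=0) -> (x=1, y=0) -> (x=2, y=0) -> (x=2, y=1) -> (x=3, y=1)

Answer: Shortest path length: 4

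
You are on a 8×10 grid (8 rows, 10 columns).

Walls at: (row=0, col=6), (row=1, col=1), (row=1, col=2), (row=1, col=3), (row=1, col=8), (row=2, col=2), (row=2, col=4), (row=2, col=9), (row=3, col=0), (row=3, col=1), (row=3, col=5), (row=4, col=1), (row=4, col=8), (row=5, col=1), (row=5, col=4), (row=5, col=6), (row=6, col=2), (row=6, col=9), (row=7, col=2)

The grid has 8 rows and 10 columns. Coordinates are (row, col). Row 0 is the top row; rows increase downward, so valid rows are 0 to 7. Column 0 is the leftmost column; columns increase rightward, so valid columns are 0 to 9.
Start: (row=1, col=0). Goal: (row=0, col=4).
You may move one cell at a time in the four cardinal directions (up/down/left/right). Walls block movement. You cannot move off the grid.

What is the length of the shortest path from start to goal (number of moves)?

Answer: Shortest path length: 5

Derivation:
BFS from (row=1, col=0) until reaching (row=0, col=4):
  Distance 0: (row=1, col=0)
  Distance 1: (row=0, col=0), (row=2, col=0)
  Distance 2: (row=0, col=1), (row=2, col=1)
  Distance 3: (row=0, col=2)
  Distance 4: (row=0, col=3)
  Distance 5: (row=0, col=4)  <- goal reached here
One shortest path (5 moves): (row=1, col=0) -> (row=0, col=0) -> (row=0, col=1) -> (row=0, col=2) -> (row=0, col=3) -> (row=0, col=4)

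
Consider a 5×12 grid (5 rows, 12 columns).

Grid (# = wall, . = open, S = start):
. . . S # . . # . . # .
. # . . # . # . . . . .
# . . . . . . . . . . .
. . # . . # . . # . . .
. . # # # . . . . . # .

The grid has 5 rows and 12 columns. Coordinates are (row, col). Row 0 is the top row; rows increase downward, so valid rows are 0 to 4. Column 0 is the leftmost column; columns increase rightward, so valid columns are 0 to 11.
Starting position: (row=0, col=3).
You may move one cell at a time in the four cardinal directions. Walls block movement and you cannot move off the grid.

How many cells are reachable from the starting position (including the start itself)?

BFS flood-fill from (row=0, col=3):
  Distance 0: (row=0, col=3)
  Distance 1: (row=0, col=2), (row=1, col=3)
  Distance 2: (row=0, col=1), (row=1, col=2), (row=2, col=3)
  Distance 3: (row=0, col=0), (row=2, col=2), (row=2, col=4), (row=3, col=3)
  Distance 4: (row=1, col=0), (row=2, col=1), (row=2, col=5), (row=3, col=4)
  Distance 5: (row=1, col=5), (row=2, col=6), (row=3, col=1)
  Distance 6: (row=0, col=5), (row=2, col=7), (row=3, col=0), (row=3, col=6), (row=4, col=1)
  Distance 7: (row=0, col=6), (row=1, col=7), (row=2, col=8), (row=3, col=7), (row=4, col=0), (row=4, col=6)
  Distance 8: (row=1, col=8), (row=2, col=9), (row=4, col=5), (row=4, col=7)
  Distance 9: (row=0, col=8), (row=1, col=9), (row=2, col=10), (row=3, col=9), (row=4, col=8)
  Distance 10: (row=0, col=9), (row=1, col=10), (row=2, col=11), (row=3, col=10), (row=4, col=9)
  Distance 11: (row=1, col=11), (row=3, col=11)
  Distance 12: (row=0, col=11), (row=4, col=11)
Total reachable: 46 (grid has 46 open cells total)

Answer: Reachable cells: 46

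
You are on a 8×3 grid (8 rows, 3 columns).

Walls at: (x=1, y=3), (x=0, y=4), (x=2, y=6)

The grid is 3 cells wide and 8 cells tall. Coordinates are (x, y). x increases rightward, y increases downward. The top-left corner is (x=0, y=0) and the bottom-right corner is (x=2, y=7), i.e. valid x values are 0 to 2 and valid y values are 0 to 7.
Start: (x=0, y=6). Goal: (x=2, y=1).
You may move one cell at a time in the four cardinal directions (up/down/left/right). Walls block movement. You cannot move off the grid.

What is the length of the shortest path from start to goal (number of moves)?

Answer: Shortest path length: 7

Derivation:
BFS from (x=0, y=6) until reaching (x=2, y=1):
  Distance 0: (x=0, y=6)
  Distance 1: (x=0, y=5), (x=1, y=6), (x=0, y=7)
  Distance 2: (x=1, y=5), (x=1, y=7)
  Distance 3: (x=1, y=4), (x=2, y=5), (x=2, y=7)
  Distance 4: (x=2, y=4)
  Distance 5: (x=2, y=3)
  Distance 6: (x=2, y=2)
  Distance 7: (x=2, y=1), (x=1, y=2)  <- goal reached here
One shortest path (7 moves): (x=0, y=6) -> (x=1, y=6) -> (x=1, y=5) -> (x=2, y=5) -> (x=2, y=4) -> (x=2, y=3) -> (x=2, y=2) -> (x=2, y=1)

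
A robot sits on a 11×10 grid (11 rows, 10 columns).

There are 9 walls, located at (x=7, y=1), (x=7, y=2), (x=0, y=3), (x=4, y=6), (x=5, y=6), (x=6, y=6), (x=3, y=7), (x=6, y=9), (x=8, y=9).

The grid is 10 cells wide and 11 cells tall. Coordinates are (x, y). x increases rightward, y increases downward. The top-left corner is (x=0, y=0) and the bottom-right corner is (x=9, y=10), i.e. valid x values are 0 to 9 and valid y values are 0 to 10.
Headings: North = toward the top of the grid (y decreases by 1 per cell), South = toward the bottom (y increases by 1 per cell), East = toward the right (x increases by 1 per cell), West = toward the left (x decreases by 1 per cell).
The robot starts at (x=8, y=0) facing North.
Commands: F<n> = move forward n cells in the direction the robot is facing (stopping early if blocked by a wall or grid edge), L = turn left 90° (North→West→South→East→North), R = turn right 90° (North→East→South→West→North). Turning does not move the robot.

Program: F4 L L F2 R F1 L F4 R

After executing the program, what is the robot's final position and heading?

Start: (x=8, y=0), facing North
  F4: move forward 0/4 (blocked), now at (x=8, y=0)
  L: turn left, now facing West
  L: turn left, now facing South
  F2: move forward 2, now at (x=8, y=2)
  R: turn right, now facing West
  F1: move forward 0/1 (blocked), now at (x=8, y=2)
  L: turn left, now facing South
  F4: move forward 4, now at (x=8, y=6)
  R: turn right, now facing West
Final: (x=8, y=6), facing West

Answer: Final position: (x=8, y=6), facing West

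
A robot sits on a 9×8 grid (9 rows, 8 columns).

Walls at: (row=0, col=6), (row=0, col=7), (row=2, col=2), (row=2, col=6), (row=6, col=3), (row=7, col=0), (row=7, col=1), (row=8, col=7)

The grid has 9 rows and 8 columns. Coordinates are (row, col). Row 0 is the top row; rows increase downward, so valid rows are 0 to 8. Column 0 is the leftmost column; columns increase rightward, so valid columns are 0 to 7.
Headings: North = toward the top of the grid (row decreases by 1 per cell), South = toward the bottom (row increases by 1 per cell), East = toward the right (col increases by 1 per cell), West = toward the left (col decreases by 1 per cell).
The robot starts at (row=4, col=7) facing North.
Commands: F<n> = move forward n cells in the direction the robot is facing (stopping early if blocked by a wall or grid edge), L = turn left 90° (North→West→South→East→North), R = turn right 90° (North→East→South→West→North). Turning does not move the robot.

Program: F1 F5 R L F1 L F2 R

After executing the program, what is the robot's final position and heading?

Start: (row=4, col=7), facing North
  F1: move forward 1, now at (row=3, col=7)
  F5: move forward 2/5 (blocked), now at (row=1, col=7)
  R: turn right, now facing East
  L: turn left, now facing North
  F1: move forward 0/1 (blocked), now at (row=1, col=7)
  L: turn left, now facing West
  F2: move forward 2, now at (row=1, col=5)
  R: turn right, now facing North
Final: (row=1, col=5), facing North

Answer: Final position: (row=1, col=5), facing North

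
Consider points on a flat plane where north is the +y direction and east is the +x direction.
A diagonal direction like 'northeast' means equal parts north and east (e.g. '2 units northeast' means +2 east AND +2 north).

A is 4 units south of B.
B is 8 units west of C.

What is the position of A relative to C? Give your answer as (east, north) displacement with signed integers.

Answer: A is at (east=-8, north=-4) relative to C.

Derivation:
Place C at the origin (east=0, north=0).
  B is 8 units west of C: delta (east=-8, north=+0); B at (east=-8, north=0).
  A is 4 units south of B: delta (east=+0, north=-4); A at (east=-8, north=-4).
Therefore A relative to C: (east=-8, north=-4).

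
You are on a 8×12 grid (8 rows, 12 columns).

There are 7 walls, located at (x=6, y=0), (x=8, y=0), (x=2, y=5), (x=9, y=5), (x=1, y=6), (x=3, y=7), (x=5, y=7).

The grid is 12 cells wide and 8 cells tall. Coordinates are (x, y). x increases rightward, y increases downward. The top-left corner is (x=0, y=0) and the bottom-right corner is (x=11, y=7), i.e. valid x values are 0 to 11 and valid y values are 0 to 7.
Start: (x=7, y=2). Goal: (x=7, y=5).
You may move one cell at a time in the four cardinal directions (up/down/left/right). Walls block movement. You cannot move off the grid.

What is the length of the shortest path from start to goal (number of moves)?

Answer: Shortest path length: 3

Derivation:
BFS from (x=7, y=2) until reaching (x=7, y=5):
  Distance 0: (x=7, y=2)
  Distance 1: (x=7, y=1), (x=6, y=2), (x=8, y=2), (x=7, y=3)
  Distance 2: (x=7, y=0), (x=6, y=1), (x=8, y=1), (x=5, y=2), (x=9, y=2), (x=6, y=3), (x=8, y=3), (x=7, y=4)
  Distance 3: (x=5, y=1), (x=9, y=1), (x=4, y=2), (x=10, y=2), (x=5, y=3), (x=9, y=3), (x=6, y=4), (x=8, y=4), (x=7, y=5)  <- goal reached here
One shortest path (3 moves): (x=7, y=2) -> (x=7, y=3) -> (x=7, y=4) -> (x=7, y=5)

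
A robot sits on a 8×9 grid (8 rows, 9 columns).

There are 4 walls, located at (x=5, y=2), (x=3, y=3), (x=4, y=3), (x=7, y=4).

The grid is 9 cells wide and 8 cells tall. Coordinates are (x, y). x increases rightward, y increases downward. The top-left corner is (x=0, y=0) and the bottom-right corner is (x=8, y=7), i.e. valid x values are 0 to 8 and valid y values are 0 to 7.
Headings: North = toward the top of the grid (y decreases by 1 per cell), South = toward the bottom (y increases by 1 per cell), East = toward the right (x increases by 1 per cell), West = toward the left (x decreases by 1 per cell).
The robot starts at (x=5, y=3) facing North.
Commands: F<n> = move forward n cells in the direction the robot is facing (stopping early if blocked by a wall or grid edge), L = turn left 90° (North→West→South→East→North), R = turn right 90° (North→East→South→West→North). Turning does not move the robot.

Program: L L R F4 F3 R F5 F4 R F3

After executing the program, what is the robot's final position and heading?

Answer: Final position: (x=8, y=3), facing East

Derivation:
Start: (x=5, y=3), facing North
  L: turn left, now facing West
  L: turn left, now facing South
  R: turn right, now facing West
  F4: move forward 0/4 (blocked), now at (x=5, y=3)
  F3: move forward 0/3 (blocked), now at (x=5, y=3)
  R: turn right, now facing North
  F5: move forward 0/5 (blocked), now at (x=5, y=3)
  F4: move forward 0/4 (blocked), now at (x=5, y=3)
  R: turn right, now facing East
  F3: move forward 3, now at (x=8, y=3)
Final: (x=8, y=3), facing East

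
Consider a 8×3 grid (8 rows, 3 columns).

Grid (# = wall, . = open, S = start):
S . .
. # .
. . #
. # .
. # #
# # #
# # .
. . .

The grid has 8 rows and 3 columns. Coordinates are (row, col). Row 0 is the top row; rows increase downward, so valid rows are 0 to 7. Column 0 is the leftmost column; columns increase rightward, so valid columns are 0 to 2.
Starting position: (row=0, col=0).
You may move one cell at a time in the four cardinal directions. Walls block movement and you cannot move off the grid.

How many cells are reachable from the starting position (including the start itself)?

Answer: Reachable cells: 9

Derivation:
BFS flood-fill from (row=0, col=0):
  Distance 0: (row=0, col=0)
  Distance 1: (row=0, col=1), (row=1, col=0)
  Distance 2: (row=0, col=2), (row=2, col=0)
  Distance 3: (row=1, col=2), (row=2, col=1), (row=3, col=0)
  Distance 4: (row=4, col=0)
Total reachable: 9 (grid has 14 open cells total)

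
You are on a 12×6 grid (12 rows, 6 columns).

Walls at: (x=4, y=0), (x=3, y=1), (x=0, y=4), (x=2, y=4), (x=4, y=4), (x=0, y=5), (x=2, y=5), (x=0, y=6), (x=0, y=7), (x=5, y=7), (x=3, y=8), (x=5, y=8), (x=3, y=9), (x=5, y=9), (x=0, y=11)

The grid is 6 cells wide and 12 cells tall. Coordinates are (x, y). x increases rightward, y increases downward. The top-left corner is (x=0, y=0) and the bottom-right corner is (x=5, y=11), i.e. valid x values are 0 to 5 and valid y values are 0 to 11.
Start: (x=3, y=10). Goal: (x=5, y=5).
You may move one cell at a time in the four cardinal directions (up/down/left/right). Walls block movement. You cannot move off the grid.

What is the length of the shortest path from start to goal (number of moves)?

Answer: Shortest path length: 7

Derivation:
BFS from (x=3, y=10) until reaching (x=5, y=5):
  Distance 0: (x=3, y=10)
  Distance 1: (x=2, y=10), (x=4, y=10), (x=3, y=11)
  Distance 2: (x=2, y=9), (x=4, y=9), (x=1, y=10), (x=5, y=10), (x=2, y=11), (x=4, y=11)
  Distance 3: (x=2, y=8), (x=4, y=8), (x=1, y=9), (x=0, y=10), (x=1, y=11), (x=5, y=11)
  Distance 4: (x=2, y=7), (x=4, y=7), (x=1, y=8), (x=0, y=9)
  Distance 5: (x=2, y=6), (x=4, y=6), (x=1, y=7), (x=3, y=7), (x=0, y=8)
  Distance 6: (x=4, y=5), (x=1, y=6), (x=3, y=6), (x=5, y=6)
  Distance 7: (x=1, y=5), (x=3, y=5), (x=5, y=5)  <- goal reached here
One shortest path (7 moves): (x=3, y=10) -> (x=4, y=10) -> (x=4, y=9) -> (x=4, y=8) -> (x=4, y=7) -> (x=4, y=6) -> (x=5, y=6) -> (x=5, y=5)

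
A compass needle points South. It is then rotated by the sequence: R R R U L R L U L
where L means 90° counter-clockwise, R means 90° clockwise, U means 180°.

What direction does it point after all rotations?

Start: South
  R (right (90° clockwise)) -> West
  R (right (90° clockwise)) -> North
  R (right (90° clockwise)) -> East
  U (U-turn (180°)) -> West
  L (left (90° counter-clockwise)) -> South
  R (right (90° clockwise)) -> West
  L (left (90° counter-clockwise)) -> South
  U (U-turn (180°)) -> North
  L (left (90° counter-clockwise)) -> West
Final: West

Answer: Final heading: West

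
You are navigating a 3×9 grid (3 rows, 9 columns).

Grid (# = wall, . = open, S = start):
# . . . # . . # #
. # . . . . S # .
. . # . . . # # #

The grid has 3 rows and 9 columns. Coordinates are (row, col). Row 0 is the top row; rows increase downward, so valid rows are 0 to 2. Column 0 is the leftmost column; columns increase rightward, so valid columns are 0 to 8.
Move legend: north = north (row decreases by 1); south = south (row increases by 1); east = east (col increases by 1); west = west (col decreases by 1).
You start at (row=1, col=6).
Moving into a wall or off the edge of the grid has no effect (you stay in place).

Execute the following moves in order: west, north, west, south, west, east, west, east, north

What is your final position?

Start: (row=1, col=6)
  west (west): (row=1, col=6) -> (row=1, col=5)
  north (north): (row=1, col=5) -> (row=0, col=5)
  west (west): blocked, stay at (row=0, col=5)
  south (south): (row=0, col=5) -> (row=1, col=5)
  west (west): (row=1, col=5) -> (row=1, col=4)
  east (east): (row=1, col=4) -> (row=1, col=5)
  west (west): (row=1, col=5) -> (row=1, col=4)
  east (east): (row=1, col=4) -> (row=1, col=5)
  north (north): (row=1, col=5) -> (row=0, col=5)
Final: (row=0, col=5)

Answer: Final position: (row=0, col=5)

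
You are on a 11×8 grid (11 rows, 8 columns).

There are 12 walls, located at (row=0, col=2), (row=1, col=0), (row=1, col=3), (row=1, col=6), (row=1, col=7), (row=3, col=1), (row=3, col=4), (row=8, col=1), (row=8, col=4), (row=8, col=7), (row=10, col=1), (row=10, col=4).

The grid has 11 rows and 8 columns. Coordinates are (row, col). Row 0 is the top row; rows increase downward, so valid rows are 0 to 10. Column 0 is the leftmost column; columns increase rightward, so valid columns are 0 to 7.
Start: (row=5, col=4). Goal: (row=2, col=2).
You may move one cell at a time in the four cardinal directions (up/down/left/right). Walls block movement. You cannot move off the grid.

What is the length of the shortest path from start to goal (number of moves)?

Answer: Shortest path length: 5

Derivation:
BFS from (row=5, col=4) until reaching (row=2, col=2):
  Distance 0: (row=5, col=4)
  Distance 1: (row=4, col=4), (row=5, col=3), (row=5, col=5), (row=6, col=4)
  Distance 2: (row=4, col=3), (row=4, col=5), (row=5, col=2), (row=5, col=6), (row=6, col=3), (row=6, col=5), (row=7, col=4)
  Distance 3: (row=3, col=3), (row=3, col=5), (row=4, col=2), (row=4, col=6), (row=5, col=1), (row=5, col=7), (row=6, col=2), (row=6, col=6), (row=7, col=3), (row=7, col=5)
  Distance 4: (row=2, col=3), (row=2, col=5), (row=3, col=2), (row=3, col=6), (row=4, col=1), (row=4, col=7), (row=5, col=0), (row=6, col=1), (row=6, col=7), (row=7, col=2), (row=7, col=6), (row=8, col=3), (row=8, col=5)
  Distance 5: (row=1, col=5), (row=2, col=2), (row=2, col=4), (row=2, col=6), (row=3, col=7), (row=4, col=0), (row=6, col=0), (row=7, col=1), (row=7, col=7), (row=8, col=2), (row=8, col=6), (row=9, col=3), (row=9, col=5)  <- goal reached here
One shortest path (5 moves): (row=5, col=4) -> (row=5, col=3) -> (row=5, col=2) -> (row=4, col=2) -> (row=3, col=2) -> (row=2, col=2)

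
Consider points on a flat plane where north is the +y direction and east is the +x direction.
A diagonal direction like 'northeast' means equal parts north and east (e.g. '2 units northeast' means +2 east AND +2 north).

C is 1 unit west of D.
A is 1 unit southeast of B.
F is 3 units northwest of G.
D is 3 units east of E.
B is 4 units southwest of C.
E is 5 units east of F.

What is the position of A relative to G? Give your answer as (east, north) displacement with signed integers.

Place G at the origin (east=0, north=0).
  F is 3 units northwest of G: delta (east=-3, north=+3); F at (east=-3, north=3).
  E is 5 units east of F: delta (east=+5, north=+0); E at (east=2, north=3).
  D is 3 units east of E: delta (east=+3, north=+0); D at (east=5, north=3).
  C is 1 unit west of D: delta (east=-1, north=+0); C at (east=4, north=3).
  B is 4 units southwest of C: delta (east=-4, north=-4); B at (east=0, north=-1).
  A is 1 unit southeast of B: delta (east=+1, north=-1); A at (east=1, north=-2).
Therefore A relative to G: (east=1, north=-2).

Answer: A is at (east=1, north=-2) relative to G.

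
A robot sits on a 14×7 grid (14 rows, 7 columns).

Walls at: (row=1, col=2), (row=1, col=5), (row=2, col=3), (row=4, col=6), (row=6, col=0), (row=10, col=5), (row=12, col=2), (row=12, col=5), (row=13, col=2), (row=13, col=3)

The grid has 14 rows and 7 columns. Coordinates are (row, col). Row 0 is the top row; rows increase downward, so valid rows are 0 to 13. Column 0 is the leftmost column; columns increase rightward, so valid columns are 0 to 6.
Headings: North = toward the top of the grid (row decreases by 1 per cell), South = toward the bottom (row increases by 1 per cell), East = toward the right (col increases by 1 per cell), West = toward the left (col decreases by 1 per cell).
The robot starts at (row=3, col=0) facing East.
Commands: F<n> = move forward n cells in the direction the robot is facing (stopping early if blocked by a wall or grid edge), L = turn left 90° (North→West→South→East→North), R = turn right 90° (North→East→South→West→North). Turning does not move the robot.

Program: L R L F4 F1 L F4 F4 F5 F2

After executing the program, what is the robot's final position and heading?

Answer: Final position: (row=0, col=0), facing West

Derivation:
Start: (row=3, col=0), facing East
  L: turn left, now facing North
  R: turn right, now facing East
  L: turn left, now facing North
  F4: move forward 3/4 (blocked), now at (row=0, col=0)
  F1: move forward 0/1 (blocked), now at (row=0, col=0)
  L: turn left, now facing West
  F4: move forward 0/4 (blocked), now at (row=0, col=0)
  F4: move forward 0/4 (blocked), now at (row=0, col=0)
  F5: move forward 0/5 (blocked), now at (row=0, col=0)
  F2: move forward 0/2 (blocked), now at (row=0, col=0)
Final: (row=0, col=0), facing West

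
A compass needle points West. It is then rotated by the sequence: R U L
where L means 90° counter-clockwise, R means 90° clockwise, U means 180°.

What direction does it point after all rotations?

Start: West
  R (right (90° clockwise)) -> North
  U (U-turn (180°)) -> South
  L (left (90° counter-clockwise)) -> East
Final: East

Answer: Final heading: East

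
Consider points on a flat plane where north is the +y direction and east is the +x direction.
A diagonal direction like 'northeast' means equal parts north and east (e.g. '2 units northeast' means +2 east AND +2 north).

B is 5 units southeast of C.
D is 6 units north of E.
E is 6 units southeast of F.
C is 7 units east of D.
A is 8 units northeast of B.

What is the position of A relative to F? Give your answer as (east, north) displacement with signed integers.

Answer: A is at (east=26, north=3) relative to F.

Derivation:
Place F at the origin (east=0, north=0).
  E is 6 units southeast of F: delta (east=+6, north=-6); E at (east=6, north=-6).
  D is 6 units north of E: delta (east=+0, north=+6); D at (east=6, north=0).
  C is 7 units east of D: delta (east=+7, north=+0); C at (east=13, north=0).
  B is 5 units southeast of C: delta (east=+5, north=-5); B at (east=18, north=-5).
  A is 8 units northeast of B: delta (east=+8, north=+8); A at (east=26, north=3).
Therefore A relative to F: (east=26, north=3).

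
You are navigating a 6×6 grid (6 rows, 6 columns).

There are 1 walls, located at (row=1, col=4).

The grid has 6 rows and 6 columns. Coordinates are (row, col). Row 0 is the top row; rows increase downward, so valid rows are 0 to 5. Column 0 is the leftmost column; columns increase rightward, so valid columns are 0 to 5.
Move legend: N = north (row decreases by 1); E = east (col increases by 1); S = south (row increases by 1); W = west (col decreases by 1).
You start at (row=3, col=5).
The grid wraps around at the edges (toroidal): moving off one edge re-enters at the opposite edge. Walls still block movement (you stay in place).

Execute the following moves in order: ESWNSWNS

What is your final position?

Answer: Final position: (row=4, col=4)

Derivation:
Start: (row=3, col=5)
  E (east): (row=3, col=5) -> (row=3, col=0)
  S (south): (row=3, col=0) -> (row=4, col=0)
  W (west): (row=4, col=0) -> (row=4, col=5)
  N (north): (row=4, col=5) -> (row=3, col=5)
  S (south): (row=3, col=5) -> (row=4, col=5)
  W (west): (row=4, col=5) -> (row=4, col=4)
  N (north): (row=4, col=4) -> (row=3, col=4)
  S (south): (row=3, col=4) -> (row=4, col=4)
Final: (row=4, col=4)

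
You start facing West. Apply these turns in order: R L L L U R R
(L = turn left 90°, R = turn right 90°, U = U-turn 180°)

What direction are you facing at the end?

Answer: Final heading: East

Derivation:
Start: West
  R (right (90° clockwise)) -> North
  L (left (90° counter-clockwise)) -> West
  L (left (90° counter-clockwise)) -> South
  L (left (90° counter-clockwise)) -> East
  U (U-turn (180°)) -> West
  R (right (90° clockwise)) -> North
  R (right (90° clockwise)) -> East
Final: East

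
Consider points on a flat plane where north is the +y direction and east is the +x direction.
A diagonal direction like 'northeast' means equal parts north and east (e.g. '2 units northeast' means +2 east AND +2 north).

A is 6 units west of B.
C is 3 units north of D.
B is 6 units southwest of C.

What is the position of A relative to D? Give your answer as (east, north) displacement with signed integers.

Answer: A is at (east=-12, north=-3) relative to D.

Derivation:
Place D at the origin (east=0, north=0).
  C is 3 units north of D: delta (east=+0, north=+3); C at (east=0, north=3).
  B is 6 units southwest of C: delta (east=-6, north=-6); B at (east=-6, north=-3).
  A is 6 units west of B: delta (east=-6, north=+0); A at (east=-12, north=-3).
Therefore A relative to D: (east=-12, north=-3).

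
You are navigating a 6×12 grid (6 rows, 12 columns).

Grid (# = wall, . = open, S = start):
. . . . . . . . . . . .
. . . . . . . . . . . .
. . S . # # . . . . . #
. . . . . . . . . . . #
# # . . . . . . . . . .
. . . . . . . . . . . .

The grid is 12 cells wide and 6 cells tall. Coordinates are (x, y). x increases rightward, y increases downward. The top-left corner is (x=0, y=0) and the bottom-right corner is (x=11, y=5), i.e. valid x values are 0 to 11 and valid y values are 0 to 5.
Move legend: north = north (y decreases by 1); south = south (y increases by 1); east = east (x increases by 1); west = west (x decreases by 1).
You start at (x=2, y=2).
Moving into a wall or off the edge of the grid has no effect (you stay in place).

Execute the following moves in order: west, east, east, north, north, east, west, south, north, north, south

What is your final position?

Start: (x=2, y=2)
  west (west): (x=2, y=2) -> (x=1, y=2)
  east (east): (x=1, y=2) -> (x=2, y=2)
  east (east): (x=2, y=2) -> (x=3, y=2)
  north (north): (x=3, y=2) -> (x=3, y=1)
  north (north): (x=3, y=1) -> (x=3, y=0)
  east (east): (x=3, y=0) -> (x=4, y=0)
  west (west): (x=4, y=0) -> (x=3, y=0)
  south (south): (x=3, y=0) -> (x=3, y=1)
  north (north): (x=3, y=1) -> (x=3, y=0)
  north (north): blocked, stay at (x=3, y=0)
  south (south): (x=3, y=0) -> (x=3, y=1)
Final: (x=3, y=1)

Answer: Final position: (x=3, y=1)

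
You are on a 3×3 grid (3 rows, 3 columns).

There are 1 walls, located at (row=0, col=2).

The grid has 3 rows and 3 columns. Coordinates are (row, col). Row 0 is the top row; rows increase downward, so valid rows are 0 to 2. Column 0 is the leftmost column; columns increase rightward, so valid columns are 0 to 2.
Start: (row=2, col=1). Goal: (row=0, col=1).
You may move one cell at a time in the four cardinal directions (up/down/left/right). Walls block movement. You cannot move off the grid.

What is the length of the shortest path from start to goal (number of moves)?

BFS from (row=2, col=1) until reaching (row=0, col=1):
  Distance 0: (row=2, col=1)
  Distance 1: (row=1, col=1), (row=2, col=0), (row=2, col=2)
  Distance 2: (row=0, col=1), (row=1, col=0), (row=1, col=2)  <- goal reached here
One shortest path (2 moves): (row=2, col=1) -> (row=1, col=1) -> (row=0, col=1)

Answer: Shortest path length: 2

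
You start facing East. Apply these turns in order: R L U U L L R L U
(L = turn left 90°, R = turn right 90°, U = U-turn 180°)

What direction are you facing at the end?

Answer: Final heading: East

Derivation:
Start: East
  R (right (90° clockwise)) -> South
  L (left (90° counter-clockwise)) -> East
  U (U-turn (180°)) -> West
  U (U-turn (180°)) -> East
  L (left (90° counter-clockwise)) -> North
  L (left (90° counter-clockwise)) -> West
  R (right (90° clockwise)) -> North
  L (left (90° counter-clockwise)) -> West
  U (U-turn (180°)) -> East
Final: East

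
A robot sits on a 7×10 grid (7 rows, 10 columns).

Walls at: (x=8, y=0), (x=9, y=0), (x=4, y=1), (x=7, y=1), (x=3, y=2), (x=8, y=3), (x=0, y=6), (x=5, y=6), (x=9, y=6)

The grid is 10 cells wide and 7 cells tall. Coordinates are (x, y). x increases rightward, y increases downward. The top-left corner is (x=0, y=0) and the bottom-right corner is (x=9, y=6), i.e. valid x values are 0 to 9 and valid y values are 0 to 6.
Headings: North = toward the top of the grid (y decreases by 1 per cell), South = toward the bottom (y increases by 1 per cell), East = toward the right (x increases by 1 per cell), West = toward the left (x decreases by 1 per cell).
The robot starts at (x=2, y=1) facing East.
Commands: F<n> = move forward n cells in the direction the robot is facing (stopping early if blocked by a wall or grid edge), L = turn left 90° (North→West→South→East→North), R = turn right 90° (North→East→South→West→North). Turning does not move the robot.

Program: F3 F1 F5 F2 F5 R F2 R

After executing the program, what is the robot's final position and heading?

Answer: Final position: (x=3, y=1), facing West

Derivation:
Start: (x=2, y=1), facing East
  F3: move forward 1/3 (blocked), now at (x=3, y=1)
  F1: move forward 0/1 (blocked), now at (x=3, y=1)
  F5: move forward 0/5 (blocked), now at (x=3, y=1)
  F2: move forward 0/2 (blocked), now at (x=3, y=1)
  F5: move forward 0/5 (blocked), now at (x=3, y=1)
  R: turn right, now facing South
  F2: move forward 0/2 (blocked), now at (x=3, y=1)
  R: turn right, now facing West
Final: (x=3, y=1), facing West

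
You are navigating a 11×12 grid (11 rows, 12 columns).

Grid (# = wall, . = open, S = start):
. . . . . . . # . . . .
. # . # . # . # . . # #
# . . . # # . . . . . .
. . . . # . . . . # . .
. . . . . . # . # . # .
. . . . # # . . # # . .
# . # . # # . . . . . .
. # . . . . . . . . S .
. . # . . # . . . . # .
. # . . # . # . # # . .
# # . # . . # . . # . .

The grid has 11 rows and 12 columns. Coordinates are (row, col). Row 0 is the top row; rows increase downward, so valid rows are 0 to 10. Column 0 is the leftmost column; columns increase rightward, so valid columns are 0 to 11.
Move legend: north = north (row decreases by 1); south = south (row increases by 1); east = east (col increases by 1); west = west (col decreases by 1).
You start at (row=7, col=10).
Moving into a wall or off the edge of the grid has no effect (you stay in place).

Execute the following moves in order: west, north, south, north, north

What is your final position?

Start: (row=7, col=10)
  west (west): (row=7, col=10) -> (row=7, col=9)
  north (north): (row=7, col=9) -> (row=6, col=9)
  south (south): (row=6, col=9) -> (row=7, col=9)
  north (north): (row=7, col=9) -> (row=6, col=9)
  north (north): blocked, stay at (row=6, col=9)
Final: (row=6, col=9)

Answer: Final position: (row=6, col=9)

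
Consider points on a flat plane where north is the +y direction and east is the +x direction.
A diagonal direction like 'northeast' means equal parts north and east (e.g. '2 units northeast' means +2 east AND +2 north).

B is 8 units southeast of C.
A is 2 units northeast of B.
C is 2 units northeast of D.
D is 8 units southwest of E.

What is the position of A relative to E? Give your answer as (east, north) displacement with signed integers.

Place E at the origin (east=0, north=0).
  D is 8 units southwest of E: delta (east=-8, north=-8); D at (east=-8, north=-8).
  C is 2 units northeast of D: delta (east=+2, north=+2); C at (east=-6, north=-6).
  B is 8 units southeast of C: delta (east=+8, north=-8); B at (east=2, north=-14).
  A is 2 units northeast of B: delta (east=+2, north=+2); A at (east=4, north=-12).
Therefore A relative to E: (east=4, north=-12).

Answer: A is at (east=4, north=-12) relative to E.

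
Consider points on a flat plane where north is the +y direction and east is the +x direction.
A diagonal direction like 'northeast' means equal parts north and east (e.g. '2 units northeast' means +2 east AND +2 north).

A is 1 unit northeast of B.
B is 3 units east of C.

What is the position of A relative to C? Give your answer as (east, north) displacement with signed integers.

Answer: A is at (east=4, north=1) relative to C.

Derivation:
Place C at the origin (east=0, north=0).
  B is 3 units east of C: delta (east=+3, north=+0); B at (east=3, north=0).
  A is 1 unit northeast of B: delta (east=+1, north=+1); A at (east=4, north=1).
Therefore A relative to C: (east=4, north=1).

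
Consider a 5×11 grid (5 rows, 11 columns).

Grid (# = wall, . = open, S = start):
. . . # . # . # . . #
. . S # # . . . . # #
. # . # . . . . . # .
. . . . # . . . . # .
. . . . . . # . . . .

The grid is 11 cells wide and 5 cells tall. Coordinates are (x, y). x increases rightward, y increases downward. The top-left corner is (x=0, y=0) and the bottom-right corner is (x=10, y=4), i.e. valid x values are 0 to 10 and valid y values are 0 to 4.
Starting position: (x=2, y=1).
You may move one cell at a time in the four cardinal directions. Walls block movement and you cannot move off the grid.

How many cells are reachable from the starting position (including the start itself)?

Answer: Reachable cells: 40

Derivation:
BFS flood-fill from (x=2, y=1):
  Distance 0: (x=2, y=1)
  Distance 1: (x=2, y=0), (x=1, y=1), (x=2, y=2)
  Distance 2: (x=1, y=0), (x=0, y=1), (x=2, y=3)
  Distance 3: (x=0, y=0), (x=0, y=2), (x=1, y=3), (x=3, y=3), (x=2, y=4)
  Distance 4: (x=0, y=3), (x=1, y=4), (x=3, y=4)
  Distance 5: (x=0, y=4), (x=4, y=4)
  Distance 6: (x=5, y=4)
  Distance 7: (x=5, y=3)
  Distance 8: (x=5, y=2), (x=6, y=3)
  Distance 9: (x=5, y=1), (x=4, y=2), (x=6, y=2), (x=7, y=3)
  Distance 10: (x=6, y=1), (x=7, y=2), (x=8, y=3), (x=7, y=4)
  Distance 11: (x=6, y=0), (x=7, y=1), (x=8, y=2), (x=8, y=4)
  Distance 12: (x=8, y=1), (x=9, y=4)
  Distance 13: (x=8, y=0), (x=10, y=4)
  Distance 14: (x=9, y=0), (x=10, y=3)
  Distance 15: (x=10, y=2)
Total reachable: 40 (grid has 41 open cells total)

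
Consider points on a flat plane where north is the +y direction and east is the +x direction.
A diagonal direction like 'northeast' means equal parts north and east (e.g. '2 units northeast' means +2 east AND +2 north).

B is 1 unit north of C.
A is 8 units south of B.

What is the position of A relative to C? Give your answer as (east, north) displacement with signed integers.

Answer: A is at (east=0, north=-7) relative to C.

Derivation:
Place C at the origin (east=0, north=0).
  B is 1 unit north of C: delta (east=+0, north=+1); B at (east=0, north=1).
  A is 8 units south of B: delta (east=+0, north=-8); A at (east=0, north=-7).
Therefore A relative to C: (east=0, north=-7).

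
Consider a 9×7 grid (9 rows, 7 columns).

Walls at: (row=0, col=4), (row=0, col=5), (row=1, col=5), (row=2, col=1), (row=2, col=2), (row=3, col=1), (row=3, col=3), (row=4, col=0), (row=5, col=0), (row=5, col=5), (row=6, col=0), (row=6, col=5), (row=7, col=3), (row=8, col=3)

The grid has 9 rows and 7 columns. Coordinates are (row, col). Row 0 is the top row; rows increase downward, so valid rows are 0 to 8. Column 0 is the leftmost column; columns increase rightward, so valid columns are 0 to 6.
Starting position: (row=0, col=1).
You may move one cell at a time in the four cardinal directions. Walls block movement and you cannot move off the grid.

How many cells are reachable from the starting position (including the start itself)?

BFS flood-fill from (row=0, col=1):
  Distance 0: (row=0, col=1)
  Distance 1: (row=0, col=0), (row=0, col=2), (row=1, col=1)
  Distance 2: (row=0, col=3), (row=1, col=0), (row=1, col=2)
  Distance 3: (row=1, col=3), (row=2, col=0)
  Distance 4: (row=1, col=4), (row=2, col=3), (row=3, col=0)
  Distance 5: (row=2, col=4)
  Distance 6: (row=2, col=5), (row=3, col=4)
  Distance 7: (row=2, col=6), (row=3, col=5), (row=4, col=4)
  Distance 8: (row=1, col=6), (row=3, col=6), (row=4, col=3), (row=4, col=5), (row=5, col=4)
  Distance 9: (row=0, col=6), (row=4, col=2), (row=4, col=6), (row=5, col=3), (row=6, col=4)
  Distance 10: (row=3, col=2), (row=4, col=1), (row=5, col=2), (row=5, col=6), (row=6, col=3), (row=7, col=4)
  Distance 11: (row=5, col=1), (row=6, col=2), (row=6, col=6), (row=7, col=5), (row=8, col=4)
  Distance 12: (row=6, col=1), (row=7, col=2), (row=7, col=6), (row=8, col=5)
  Distance 13: (row=7, col=1), (row=8, col=2), (row=8, col=6)
  Distance 14: (row=7, col=0), (row=8, col=1)
  Distance 15: (row=8, col=0)
Total reachable: 49 (grid has 49 open cells total)

Answer: Reachable cells: 49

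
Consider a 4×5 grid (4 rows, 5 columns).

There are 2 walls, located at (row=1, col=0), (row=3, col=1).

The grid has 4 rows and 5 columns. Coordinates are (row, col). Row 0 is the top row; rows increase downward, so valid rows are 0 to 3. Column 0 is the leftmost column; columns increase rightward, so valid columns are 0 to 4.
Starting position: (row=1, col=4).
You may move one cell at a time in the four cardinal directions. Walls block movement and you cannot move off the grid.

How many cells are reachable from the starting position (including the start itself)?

BFS flood-fill from (row=1, col=4):
  Distance 0: (row=1, col=4)
  Distance 1: (row=0, col=4), (row=1, col=3), (row=2, col=4)
  Distance 2: (row=0, col=3), (row=1, col=2), (row=2, col=3), (row=3, col=4)
  Distance 3: (row=0, col=2), (row=1, col=1), (row=2, col=2), (row=3, col=3)
  Distance 4: (row=0, col=1), (row=2, col=1), (row=3, col=2)
  Distance 5: (row=0, col=0), (row=2, col=0)
  Distance 6: (row=3, col=0)
Total reachable: 18 (grid has 18 open cells total)

Answer: Reachable cells: 18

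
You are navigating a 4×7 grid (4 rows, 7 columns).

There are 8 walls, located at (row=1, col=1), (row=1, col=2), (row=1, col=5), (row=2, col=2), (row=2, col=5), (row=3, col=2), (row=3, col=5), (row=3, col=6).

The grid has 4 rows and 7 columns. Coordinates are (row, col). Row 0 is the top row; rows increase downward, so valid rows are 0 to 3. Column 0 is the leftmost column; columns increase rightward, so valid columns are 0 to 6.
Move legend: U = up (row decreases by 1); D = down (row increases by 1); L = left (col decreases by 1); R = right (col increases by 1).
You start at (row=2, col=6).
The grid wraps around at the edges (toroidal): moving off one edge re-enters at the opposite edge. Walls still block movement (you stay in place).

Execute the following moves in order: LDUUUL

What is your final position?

Start: (row=2, col=6)
  L (left): blocked, stay at (row=2, col=6)
  D (down): blocked, stay at (row=2, col=6)
  U (up): (row=2, col=6) -> (row=1, col=6)
  U (up): (row=1, col=6) -> (row=0, col=6)
  U (up): blocked, stay at (row=0, col=6)
  L (left): (row=0, col=6) -> (row=0, col=5)
Final: (row=0, col=5)

Answer: Final position: (row=0, col=5)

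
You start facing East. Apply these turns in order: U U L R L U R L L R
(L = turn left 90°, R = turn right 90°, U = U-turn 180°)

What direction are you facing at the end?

Answer: Final heading: South

Derivation:
Start: East
  U (U-turn (180°)) -> West
  U (U-turn (180°)) -> East
  L (left (90° counter-clockwise)) -> North
  R (right (90° clockwise)) -> East
  L (left (90° counter-clockwise)) -> North
  U (U-turn (180°)) -> South
  R (right (90° clockwise)) -> West
  L (left (90° counter-clockwise)) -> South
  L (left (90° counter-clockwise)) -> East
  R (right (90° clockwise)) -> South
Final: South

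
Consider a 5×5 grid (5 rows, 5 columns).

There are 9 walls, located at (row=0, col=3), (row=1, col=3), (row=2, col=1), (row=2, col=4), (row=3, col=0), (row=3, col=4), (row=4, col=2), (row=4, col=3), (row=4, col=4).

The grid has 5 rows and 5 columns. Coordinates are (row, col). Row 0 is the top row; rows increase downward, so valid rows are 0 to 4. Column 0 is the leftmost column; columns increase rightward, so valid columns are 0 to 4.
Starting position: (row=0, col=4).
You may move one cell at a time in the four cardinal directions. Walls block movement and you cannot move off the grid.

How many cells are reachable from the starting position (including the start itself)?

Answer: Reachable cells: 2

Derivation:
BFS flood-fill from (row=0, col=4):
  Distance 0: (row=0, col=4)
  Distance 1: (row=1, col=4)
Total reachable: 2 (grid has 16 open cells total)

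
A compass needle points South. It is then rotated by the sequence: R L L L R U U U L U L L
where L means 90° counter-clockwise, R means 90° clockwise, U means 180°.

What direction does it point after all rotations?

Answer: Final heading: South

Derivation:
Start: South
  R (right (90° clockwise)) -> West
  L (left (90° counter-clockwise)) -> South
  L (left (90° counter-clockwise)) -> East
  L (left (90° counter-clockwise)) -> North
  R (right (90° clockwise)) -> East
  U (U-turn (180°)) -> West
  U (U-turn (180°)) -> East
  U (U-turn (180°)) -> West
  L (left (90° counter-clockwise)) -> South
  U (U-turn (180°)) -> North
  L (left (90° counter-clockwise)) -> West
  L (left (90° counter-clockwise)) -> South
Final: South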